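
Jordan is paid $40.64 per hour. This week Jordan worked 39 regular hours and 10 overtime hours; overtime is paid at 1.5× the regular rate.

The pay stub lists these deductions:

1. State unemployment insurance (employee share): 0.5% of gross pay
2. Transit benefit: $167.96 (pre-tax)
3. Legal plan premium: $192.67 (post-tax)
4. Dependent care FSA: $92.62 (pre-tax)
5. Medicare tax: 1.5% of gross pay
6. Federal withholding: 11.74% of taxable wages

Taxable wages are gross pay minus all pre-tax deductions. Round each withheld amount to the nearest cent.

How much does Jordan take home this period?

Regular pay: 39 × $40.64 = $1,584.96
Overtime pay: 10 × $40.64 × 1.5 = $609.60
Gross pay = $1,584.96 + $609.60 = $2,194.56
Transit benefit: $167.96
Dependent care FSA: $92.62
Pre-tax total = $167.96 + $92.62 = $260.58
Taxable wages = $2,194.56 − $260.58 = $1,933.98
Federal withholding: $1,933.98 × 0.1174 = $227.05
State unemployment insurance (employee share): $2,194.56 × 0.005 = $10.97
Medicare tax: $2,194.56 × 0.015 = $32.92
Legal plan premium: $192.67
Total deductions = $167.96 + $92.62 + $227.05 + $10.97 + $32.92 + $192.67 = $724.19
Net pay = $2,194.56 − $724.19 = $1,470.37

$1,470.37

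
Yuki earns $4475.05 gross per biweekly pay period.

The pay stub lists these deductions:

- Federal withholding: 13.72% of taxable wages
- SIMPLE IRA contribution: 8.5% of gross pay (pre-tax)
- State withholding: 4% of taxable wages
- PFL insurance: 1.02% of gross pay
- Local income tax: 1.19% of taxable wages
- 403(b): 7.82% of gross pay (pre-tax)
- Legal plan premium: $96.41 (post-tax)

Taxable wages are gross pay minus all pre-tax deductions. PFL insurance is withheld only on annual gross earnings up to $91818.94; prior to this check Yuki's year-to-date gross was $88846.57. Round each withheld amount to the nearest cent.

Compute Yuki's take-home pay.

403(b): $4475.05 × 0.0782 = $349.95
SIMPLE IRA contribution: $4475.05 × 0.085 = $380.38
Pre-tax total = $349.95 + $380.38 = $730.33
Taxable wages = $4475.05 − $730.33 = $3744.72
State withholding: $3744.72 × 0.04 = $149.79
Federal withholding: $3744.72 × 0.1372 = $513.78
Local income tax: $3744.72 × 0.0119 = $44.56
PFL insurance: only $91818.94 − $88846.57 = $2972.37 of this check is subject → $2972.37 × 0.0102 = $30.32
Legal plan premium: $96.41
Total deductions = $349.95 + $380.38 + $149.79 + $513.78 + $44.56 + $30.32 + $96.41 = $1565.19
Net pay = $4475.05 − $1565.19 = $2909.86

$2909.86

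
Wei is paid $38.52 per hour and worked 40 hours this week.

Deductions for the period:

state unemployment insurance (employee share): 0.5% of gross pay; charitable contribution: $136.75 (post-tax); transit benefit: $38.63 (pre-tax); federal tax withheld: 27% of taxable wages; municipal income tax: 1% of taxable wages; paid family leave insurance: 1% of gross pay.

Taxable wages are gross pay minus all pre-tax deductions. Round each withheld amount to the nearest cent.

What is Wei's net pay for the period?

Gross pay: 40 × $38.52 = $1540.80
Transit benefit: $38.63
Taxable wages = $1540.80 − $38.63 = $1502.17
Municipal income tax: $1502.17 × 0.01 = $15.02
Federal tax withheld: $1502.17 × 0.27 = $405.59
State unemployment insurance (employee share): $1540.80 × 0.005 = $7.70
Paid family leave insurance: $1540.80 × 0.01 = $15.41
Charitable contribution: $136.75
Total deductions = $38.63 + $15.02 + $405.59 + $7.70 + $15.41 + $136.75 = $619.10
Net pay = $1540.80 − $619.10 = $921.70

$921.70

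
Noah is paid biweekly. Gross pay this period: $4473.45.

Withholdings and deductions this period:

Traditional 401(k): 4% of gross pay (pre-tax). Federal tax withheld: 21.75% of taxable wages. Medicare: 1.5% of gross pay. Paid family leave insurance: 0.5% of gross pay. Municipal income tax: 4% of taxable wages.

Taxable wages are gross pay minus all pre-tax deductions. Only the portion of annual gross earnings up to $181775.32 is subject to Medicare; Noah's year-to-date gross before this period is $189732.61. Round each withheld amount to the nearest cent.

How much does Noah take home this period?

Traditional 401(k): $4473.45 × 0.04 = $178.94
Taxable wages = $4473.45 − $178.94 = $4294.51
Federal tax withheld: $4294.51 × 0.2175 = $934.06
Municipal income tax: $4294.51 × 0.04 = $171.78
Paid family leave insurance: $4473.45 × 0.005 = $22.37
Medicare: annual cap $181775.32 already reached (YTD $189732.61), so $0.00
Total deductions = $178.94 + $934.06 + $171.78 + $22.37 + $0.00 = $1307.15
Net pay = $4473.45 − $1307.15 = $3166.30

$3166.30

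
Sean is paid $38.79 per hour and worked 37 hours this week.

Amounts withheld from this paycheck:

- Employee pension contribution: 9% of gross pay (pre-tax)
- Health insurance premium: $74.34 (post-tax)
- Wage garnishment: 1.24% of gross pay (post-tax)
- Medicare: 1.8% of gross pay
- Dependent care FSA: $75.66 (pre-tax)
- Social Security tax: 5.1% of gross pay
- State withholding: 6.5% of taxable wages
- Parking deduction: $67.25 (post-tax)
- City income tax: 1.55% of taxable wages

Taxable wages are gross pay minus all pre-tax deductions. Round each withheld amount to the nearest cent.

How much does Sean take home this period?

Gross pay: 37 × $38.79 = $1,435.23
Dependent care FSA: $75.66
Employee pension contribution: $1,435.23 × 0.09 = $129.17
Pre-tax total = $75.66 + $129.17 = $204.83
Taxable wages = $1,435.23 − $204.83 = $1,230.40
City income tax: $1,230.40 × 0.0155 = $19.07
State withholding: $1,230.40 × 0.065 = $79.98
Medicare: $1,435.23 × 0.018 = $25.83
Social Security tax: $1,435.23 × 0.051 = $73.20
Health insurance premium: $74.34
Parking deduction: $67.25
Wage garnishment: $1,435.23 × 0.0124 = $17.80
Total deductions = $75.66 + $129.17 + $19.07 + $79.98 + $25.83 + $73.20 + $74.34 + $67.25 + $17.80 = $562.30
Net pay = $1,435.23 − $562.30 = $872.93

$872.93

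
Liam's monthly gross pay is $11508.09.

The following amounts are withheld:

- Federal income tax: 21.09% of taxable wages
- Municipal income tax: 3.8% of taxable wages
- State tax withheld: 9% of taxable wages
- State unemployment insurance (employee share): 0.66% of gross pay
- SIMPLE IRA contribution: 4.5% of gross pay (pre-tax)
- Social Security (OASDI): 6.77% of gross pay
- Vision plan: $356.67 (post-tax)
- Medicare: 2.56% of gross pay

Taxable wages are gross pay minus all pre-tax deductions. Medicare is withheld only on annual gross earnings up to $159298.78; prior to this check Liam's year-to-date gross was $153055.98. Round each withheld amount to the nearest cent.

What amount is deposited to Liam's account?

SIMPLE IRA contribution: $11508.09 × 0.045 = $517.86
Taxable wages = $11508.09 − $517.86 = $10990.23
State tax withheld: $10990.23 × 0.09 = $989.12
Federal income tax: $10990.23 × 0.2109 = $2317.84
Municipal income tax: $10990.23 × 0.038 = $417.63
State unemployment insurance (employee share): $11508.09 × 0.0066 = $75.95
Social Security (OASDI): $11508.09 × 0.0677 = $779.10
Medicare: only $159298.78 − $153055.98 = $6242.80 of this check is subject → $6242.80 × 0.0256 = $159.82
Vision plan: $356.67
Total deductions = $517.86 + $989.12 + $2317.84 + $417.63 + $75.95 + $779.10 + $159.82 + $356.67 = $5613.99
Net pay = $11508.09 − $5613.99 = $5894.10

$5894.10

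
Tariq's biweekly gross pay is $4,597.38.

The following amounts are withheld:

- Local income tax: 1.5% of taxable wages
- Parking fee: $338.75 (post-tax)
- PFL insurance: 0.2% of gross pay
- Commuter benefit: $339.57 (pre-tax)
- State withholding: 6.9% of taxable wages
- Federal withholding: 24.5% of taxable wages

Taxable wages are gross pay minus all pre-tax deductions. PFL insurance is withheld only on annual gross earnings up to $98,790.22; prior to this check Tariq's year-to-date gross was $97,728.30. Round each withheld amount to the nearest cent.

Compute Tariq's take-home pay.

$2,516.12

Commuter benefit: $339.57
Taxable wages = $4,597.38 − $339.57 = $4,257.81
State withholding: $4,257.81 × 0.069 = $293.79
Federal withholding: $4,257.81 × 0.245 = $1,043.16
Local income tax: $4,257.81 × 0.015 = $63.87
PFL insurance: only $98,790.22 − $97,728.30 = $1,061.92 of this check is subject → $1,061.92 × 0.002 = $2.12
Parking fee: $338.75
Total deductions = $339.57 + $293.79 + $1,043.16 + $63.87 + $2.12 + $338.75 = $2,081.26
Net pay = $4,597.38 − $2,081.26 = $2,516.12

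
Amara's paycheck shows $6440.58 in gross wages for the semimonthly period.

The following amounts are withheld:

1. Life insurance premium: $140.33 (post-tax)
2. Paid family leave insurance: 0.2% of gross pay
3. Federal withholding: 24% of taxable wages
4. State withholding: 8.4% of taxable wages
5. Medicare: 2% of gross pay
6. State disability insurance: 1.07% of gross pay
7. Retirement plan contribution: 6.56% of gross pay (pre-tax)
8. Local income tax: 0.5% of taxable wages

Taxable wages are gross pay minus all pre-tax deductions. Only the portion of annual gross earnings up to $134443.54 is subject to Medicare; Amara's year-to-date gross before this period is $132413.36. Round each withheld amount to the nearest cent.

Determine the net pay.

$3775.41

Retirement plan contribution: $6440.58 × 0.0656 = $422.50
Taxable wages = $6440.58 − $422.50 = $6018.08
Local income tax: $6018.08 × 0.005 = $30.09
Federal withholding: $6018.08 × 0.24 = $1444.34
State withholding: $6018.08 × 0.084 = $505.52
Paid family leave insurance: $6440.58 × 0.002 = $12.88
Medicare: only $134443.54 − $132413.36 = $2030.18 of this check is subject → $2030.18 × 0.02 = $40.60
State disability insurance: $6440.58 × 0.0107 = $68.91
Life insurance premium: $140.33
Total deductions = $422.50 + $30.09 + $1444.34 + $505.52 + $12.88 + $40.60 + $68.91 + $140.33 = $2665.17
Net pay = $6440.58 − $2665.17 = $3775.41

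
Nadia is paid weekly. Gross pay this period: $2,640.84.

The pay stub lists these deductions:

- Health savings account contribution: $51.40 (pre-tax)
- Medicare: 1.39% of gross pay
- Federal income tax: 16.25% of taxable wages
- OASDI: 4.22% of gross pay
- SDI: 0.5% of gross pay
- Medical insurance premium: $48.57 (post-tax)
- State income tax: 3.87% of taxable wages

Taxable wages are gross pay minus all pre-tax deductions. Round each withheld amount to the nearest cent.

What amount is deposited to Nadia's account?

Health savings account contribution: $51.40
Taxable wages = $2,640.84 − $51.40 = $2,589.44
State income tax: $2,589.44 × 0.0387 = $100.21
Federal income tax: $2,589.44 × 0.1625 = $420.78
Medicare: $2,640.84 × 0.0139 = $36.71
SDI: $2,640.84 × 0.005 = $13.20
OASDI: $2,640.84 × 0.0422 = $111.44
Medical insurance premium: $48.57
Total deductions = $51.40 + $100.21 + $420.78 + $36.71 + $13.20 + $111.44 + $48.57 = $782.31
Net pay = $2,640.84 − $782.31 = $1,858.53

$1,858.53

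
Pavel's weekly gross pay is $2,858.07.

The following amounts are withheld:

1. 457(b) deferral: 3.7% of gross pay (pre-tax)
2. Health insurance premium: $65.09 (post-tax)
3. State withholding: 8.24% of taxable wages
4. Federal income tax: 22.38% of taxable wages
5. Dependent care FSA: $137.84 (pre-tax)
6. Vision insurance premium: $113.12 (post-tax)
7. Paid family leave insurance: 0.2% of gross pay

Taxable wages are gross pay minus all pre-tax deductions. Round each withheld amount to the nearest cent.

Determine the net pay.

457(b) deferral: $2,858.07 × 0.037 = $105.75
Dependent care FSA: $137.84
Pre-tax total = $105.75 + $137.84 = $243.59
Taxable wages = $2,858.07 − $243.59 = $2,614.48
State withholding: $2,614.48 × 0.0824 = $215.43
Federal income tax: $2,614.48 × 0.2238 = $585.12
Paid family leave insurance: $2,858.07 × 0.002 = $5.72
Vision insurance premium: $113.12
Health insurance premium: $65.09
Total deductions = $105.75 + $137.84 + $215.43 + $585.12 + $5.72 + $113.12 + $65.09 = $1,228.07
Net pay = $2,858.07 − $1,228.07 = $1,630.00

$1,630.00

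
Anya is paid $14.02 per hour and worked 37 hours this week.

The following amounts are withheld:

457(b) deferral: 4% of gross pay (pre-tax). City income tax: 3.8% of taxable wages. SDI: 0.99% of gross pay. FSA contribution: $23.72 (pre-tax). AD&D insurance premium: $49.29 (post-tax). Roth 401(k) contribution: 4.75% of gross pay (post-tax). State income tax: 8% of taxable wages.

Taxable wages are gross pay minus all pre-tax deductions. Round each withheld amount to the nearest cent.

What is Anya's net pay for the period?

Gross pay: 37 × $14.02 = $518.74
FSA contribution: $23.72
457(b) deferral: $518.74 × 0.04 = $20.75
Pre-tax total = $23.72 + $20.75 = $44.47
Taxable wages = $518.74 − $44.47 = $474.27
City income tax: $474.27 × 0.038 = $18.02
State income tax: $474.27 × 0.08 = $37.94
SDI: $518.74 × 0.0099 = $5.14
AD&D insurance premium: $49.29
Roth 401(k) contribution: $518.74 × 0.0475 = $24.64
Total deductions = $23.72 + $20.75 + $18.02 + $37.94 + $5.14 + $49.29 + $24.64 = $179.50
Net pay = $518.74 − $179.50 = $339.24

$339.24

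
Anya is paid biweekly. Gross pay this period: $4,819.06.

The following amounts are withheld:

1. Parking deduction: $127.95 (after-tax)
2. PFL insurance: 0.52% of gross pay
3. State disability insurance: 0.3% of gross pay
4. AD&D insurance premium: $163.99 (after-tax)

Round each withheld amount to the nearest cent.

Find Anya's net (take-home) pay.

$4,487.60

PFL insurance: $4,819.06 × 0.0052 = $25.06
State disability insurance: $4,819.06 × 0.003 = $14.46
AD&D insurance premium: $163.99
Parking deduction: $127.95
Total deductions = $25.06 + $14.46 + $163.99 + $127.95 = $331.46
Net pay = $4,819.06 − $331.46 = $4,487.60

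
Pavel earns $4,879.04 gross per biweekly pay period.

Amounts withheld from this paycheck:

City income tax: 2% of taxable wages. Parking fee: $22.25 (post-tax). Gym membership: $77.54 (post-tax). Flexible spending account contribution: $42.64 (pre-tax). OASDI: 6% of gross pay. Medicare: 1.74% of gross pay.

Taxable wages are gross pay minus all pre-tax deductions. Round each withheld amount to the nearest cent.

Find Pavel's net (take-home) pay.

Flexible spending account contribution: $42.64
Taxable wages = $4,879.04 − $42.64 = $4,836.40
City income tax: $4,836.40 × 0.02 = $96.73
OASDI: $4,879.04 × 0.06 = $292.74
Medicare: $4,879.04 × 0.0174 = $84.90
Parking fee: $22.25
Gym membership: $77.54
Total deductions = $42.64 + $96.73 + $292.74 + $84.90 + $22.25 + $77.54 = $616.80
Net pay = $4,879.04 − $616.80 = $4,262.24

$4,262.24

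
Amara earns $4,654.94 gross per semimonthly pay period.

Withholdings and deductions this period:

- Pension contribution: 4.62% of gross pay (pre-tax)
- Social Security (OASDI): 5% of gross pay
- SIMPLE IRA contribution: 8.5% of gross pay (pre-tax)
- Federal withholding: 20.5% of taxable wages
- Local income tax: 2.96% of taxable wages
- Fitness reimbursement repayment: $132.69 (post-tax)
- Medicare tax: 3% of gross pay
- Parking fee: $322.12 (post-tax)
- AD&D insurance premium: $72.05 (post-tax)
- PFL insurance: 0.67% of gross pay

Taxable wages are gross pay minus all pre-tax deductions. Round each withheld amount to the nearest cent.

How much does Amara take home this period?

Pension contribution: $4,654.94 × 0.0462 = $215.06
SIMPLE IRA contribution: $4,654.94 × 0.085 = $395.67
Pre-tax total = $215.06 + $395.67 = $610.73
Taxable wages = $4,654.94 − $610.73 = $4,044.21
Federal withholding: $4,044.21 × 0.205 = $829.06
Local income tax: $4,044.21 × 0.0296 = $119.71
Social Security (OASDI): $4,654.94 × 0.05 = $232.75
Medicare tax: $4,654.94 × 0.03 = $139.65
PFL insurance: $4,654.94 × 0.0067 = $31.19
Parking fee: $322.12
Fitness reimbursement repayment: $132.69
AD&D insurance premium: $72.05
Total deductions = $215.06 + $395.67 + $829.06 + $119.71 + $232.75 + $139.65 + $31.19 + $322.12 + $132.69 + $72.05 = $2,489.95
Net pay = $4,654.94 − $2,489.95 = $2,164.99

$2,164.99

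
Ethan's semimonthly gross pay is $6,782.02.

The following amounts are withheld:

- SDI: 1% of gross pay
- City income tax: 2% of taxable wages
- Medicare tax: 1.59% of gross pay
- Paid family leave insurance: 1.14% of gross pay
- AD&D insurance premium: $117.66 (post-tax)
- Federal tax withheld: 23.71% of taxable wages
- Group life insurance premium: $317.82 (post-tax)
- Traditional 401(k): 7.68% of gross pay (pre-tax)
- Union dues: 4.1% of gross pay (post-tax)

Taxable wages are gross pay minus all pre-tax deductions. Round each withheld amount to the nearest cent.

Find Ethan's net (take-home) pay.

$3,684.91

Traditional 401(k): $6,782.02 × 0.0768 = $520.86
Taxable wages = $6,782.02 − $520.86 = $6,261.16
Federal tax withheld: $6,261.16 × 0.2371 = $1,484.52
City income tax: $6,261.16 × 0.02 = $125.22
SDI: $6,782.02 × 0.01 = $67.82
Medicare tax: $6,782.02 × 0.0159 = $107.83
Paid family leave insurance: $6,782.02 × 0.0114 = $77.32
Union dues: $6,782.02 × 0.041 = $278.06
Group life insurance premium: $317.82
AD&D insurance premium: $117.66
Total deductions = $520.86 + $1,484.52 + $125.22 + $67.82 + $107.83 + $77.32 + $278.06 + $317.82 + $117.66 = $3,097.11
Net pay = $6,782.02 − $3,097.11 = $3,684.91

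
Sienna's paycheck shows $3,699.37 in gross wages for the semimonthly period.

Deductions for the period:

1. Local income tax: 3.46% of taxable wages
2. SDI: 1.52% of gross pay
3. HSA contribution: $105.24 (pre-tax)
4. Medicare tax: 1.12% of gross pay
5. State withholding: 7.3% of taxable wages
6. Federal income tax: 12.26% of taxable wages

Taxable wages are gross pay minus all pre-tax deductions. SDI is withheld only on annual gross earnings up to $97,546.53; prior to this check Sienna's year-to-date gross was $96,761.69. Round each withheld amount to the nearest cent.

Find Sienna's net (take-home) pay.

HSA contribution: $105.24
Taxable wages = $3,699.37 − $105.24 = $3,594.13
State withholding: $3,594.13 × 0.073 = $262.37
Local income tax: $3,594.13 × 0.0346 = $124.36
Federal income tax: $3,594.13 × 0.1226 = $440.64
Medicare tax: $3,699.37 × 0.0112 = $41.43
SDI: only $97,546.53 − $96,761.69 = $784.84 of this check is subject → $784.84 × 0.0152 = $11.93
Total deductions = $105.24 + $262.37 + $124.36 + $440.64 + $41.43 + $11.93 = $985.97
Net pay = $3,699.37 − $985.97 = $2,713.40

$2,713.40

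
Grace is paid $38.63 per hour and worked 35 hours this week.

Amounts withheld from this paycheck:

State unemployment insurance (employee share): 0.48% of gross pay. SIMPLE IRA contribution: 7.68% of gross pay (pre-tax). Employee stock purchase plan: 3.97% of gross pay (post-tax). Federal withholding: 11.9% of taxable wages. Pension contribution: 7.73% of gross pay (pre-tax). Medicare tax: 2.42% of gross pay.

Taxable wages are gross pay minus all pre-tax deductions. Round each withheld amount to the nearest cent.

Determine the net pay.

$914.71

Gross pay: 35 × $38.63 = $1,352.05
Pension contribution: $1,352.05 × 0.0773 = $104.51
SIMPLE IRA contribution: $1,352.05 × 0.0768 = $103.84
Pre-tax total = $104.51 + $103.84 = $208.35
Taxable wages = $1,352.05 − $208.35 = $1,143.70
Federal withholding: $1,143.70 × 0.119 = $136.10
State unemployment insurance (employee share): $1,352.05 × 0.0048 = $6.49
Medicare tax: $1,352.05 × 0.0242 = $32.72
Employee stock purchase plan: $1,352.05 × 0.0397 = $53.68
Total deductions = $104.51 + $103.84 + $136.10 + $6.49 + $32.72 + $53.68 = $437.34
Net pay = $1,352.05 − $437.34 = $914.71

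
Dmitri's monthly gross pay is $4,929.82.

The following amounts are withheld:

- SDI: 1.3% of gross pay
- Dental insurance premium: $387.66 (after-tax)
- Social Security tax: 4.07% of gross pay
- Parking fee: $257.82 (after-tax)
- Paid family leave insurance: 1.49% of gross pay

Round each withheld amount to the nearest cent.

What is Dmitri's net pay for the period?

$3,946.16

Social Security tax: $4,929.82 × 0.0407 = $200.64
Paid family leave insurance: $4,929.82 × 0.0149 = $73.45
SDI: $4,929.82 × 0.013 = $64.09
Parking fee: $257.82
Dental insurance premium: $387.66
Total deductions = $200.64 + $73.45 + $64.09 + $257.82 + $387.66 = $983.66
Net pay = $4,929.82 − $983.66 = $3,946.16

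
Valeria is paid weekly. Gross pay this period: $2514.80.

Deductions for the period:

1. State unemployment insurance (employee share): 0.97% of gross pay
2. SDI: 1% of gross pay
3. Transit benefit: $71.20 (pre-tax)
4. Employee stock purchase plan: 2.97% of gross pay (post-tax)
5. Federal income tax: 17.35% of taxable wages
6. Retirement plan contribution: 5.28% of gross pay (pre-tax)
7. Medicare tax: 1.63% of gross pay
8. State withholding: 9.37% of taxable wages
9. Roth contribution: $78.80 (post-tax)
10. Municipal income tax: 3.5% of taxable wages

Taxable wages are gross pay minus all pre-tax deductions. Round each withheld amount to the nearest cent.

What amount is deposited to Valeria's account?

Transit benefit: $71.20
Retirement plan contribution: $2514.80 × 0.0528 = $132.78
Pre-tax total = $71.20 + $132.78 = $203.98
Taxable wages = $2514.80 − $203.98 = $2310.82
Municipal income tax: $2310.82 × 0.035 = $80.88
Federal income tax: $2310.82 × 0.1735 = $400.93
State withholding: $2310.82 × 0.0937 = $216.52
SDI: $2514.80 × 0.01 = $25.15
Medicare tax: $2514.80 × 0.0163 = $40.99
State unemployment insurance (employee share): $2514.80 × 0.0097 = $24.39
Roth contribution: $78.80
Employee stock purchase plan: $2514.80 × 0.0297 = $74.69
Total deductions = $71.20 + $132.78 + $80.88 + $400.93 + $216.52 + $25.15 + $40.99 + $24.39 + $78.80 + $74.69 = $1146.33
Net pay = $2514.80 − $1146.33 = $1368.47

$1368.47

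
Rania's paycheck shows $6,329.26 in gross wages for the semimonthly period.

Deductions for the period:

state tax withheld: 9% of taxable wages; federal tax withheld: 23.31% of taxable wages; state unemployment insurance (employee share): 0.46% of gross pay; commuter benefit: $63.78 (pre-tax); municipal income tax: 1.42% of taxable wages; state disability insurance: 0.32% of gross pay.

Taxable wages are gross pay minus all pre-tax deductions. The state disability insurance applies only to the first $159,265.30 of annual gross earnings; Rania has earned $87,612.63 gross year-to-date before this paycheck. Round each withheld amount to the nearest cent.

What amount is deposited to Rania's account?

Commuter benefit: $63.78
Taxable wages = $6,329.26 − $63.78 = $6,265.48
Municipal income tax: $6,265.48 × 0.0142 = $88.97
State tax withheld: $6,265.48 × 0.09 = $563.89
Federal tax withheld: $6,265.48 × 0.2331 = $1,460.48
State disability insurance: cap not yet reached, full $6,329.26 is subject → $6,329.26 × 0.0032 = $20.25
State unemployment insurance (employee share): $6,329.26 × 0.0046 = $29.11
Total deductions = $63.78 + $88.97 + $563.89 + $1,460.48 + $20.25 + $29.11 = $2,226.48
Net pay = $6,329.26 − $2,226.48 = $4,102.78

$4,102.78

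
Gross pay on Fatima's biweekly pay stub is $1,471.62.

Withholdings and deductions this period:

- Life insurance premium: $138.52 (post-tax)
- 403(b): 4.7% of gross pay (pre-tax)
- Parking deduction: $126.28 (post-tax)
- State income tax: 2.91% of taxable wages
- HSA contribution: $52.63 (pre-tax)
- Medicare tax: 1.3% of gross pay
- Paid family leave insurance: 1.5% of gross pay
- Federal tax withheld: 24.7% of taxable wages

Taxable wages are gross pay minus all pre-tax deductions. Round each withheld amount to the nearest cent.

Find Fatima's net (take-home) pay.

403(b): $1,471.62 × 0.047 = $69.17
HSA contribution: $52.63
Pre-tax total = $69.17 + $52.63 = $121.80
Taxable wages = $1,471.62 − $121.80 = $1,349.82
State income tax: $1,349.82 × 0.0291 = $39.28
Federal tax withheld: $1,349.82 × 0.247 = $333.41
Medicare tax: $1,471.62 × 0.013 = $19.13
Paid family leave insurance: $1,471.62 × 0.015 = $22.07
Life insurance premium: $138.52
Parking deduction: $126.28
Total deductions = $69.17 + $52.63 + $39.28 + $333.41 + $19.13 + $22.07 + $138.52 + $126.28 = $800.49
Net pay = $1,471.62 − $800.49 = $671.13

$671.13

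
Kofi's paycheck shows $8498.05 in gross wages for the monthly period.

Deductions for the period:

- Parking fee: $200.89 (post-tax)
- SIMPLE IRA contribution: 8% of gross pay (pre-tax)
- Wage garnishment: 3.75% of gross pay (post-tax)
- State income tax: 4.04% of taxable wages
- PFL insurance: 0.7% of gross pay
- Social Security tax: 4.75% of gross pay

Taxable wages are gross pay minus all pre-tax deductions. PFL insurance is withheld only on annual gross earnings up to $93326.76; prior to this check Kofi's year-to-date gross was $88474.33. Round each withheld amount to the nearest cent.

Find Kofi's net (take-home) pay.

$6545.15

SIMPLE IRA contribution: $8498.05 × 0.08 = $679.84
Taxable wages = $8498.05 − $679.84 = $7818.21
State income tax: $7818.21 × 0.0404 = $315.86
Social Security tax: $8498.05 × 0.0475 = $403.66
PFL insurance: only $93326.76 − $88474.33 = $4852.43 of this check is subject → $4852.43 × 0.007 = $33.97
Wage garnishment: $8498.05 × 0.0375 = $318.68
Parking fee: $200.89
Total deductions = $679.84 + $315.86 + $403.66 + $33.97 + $318.68 + $200.89 = $1952.90
Net pay = $8498.05 − $1952.90 = $6545.15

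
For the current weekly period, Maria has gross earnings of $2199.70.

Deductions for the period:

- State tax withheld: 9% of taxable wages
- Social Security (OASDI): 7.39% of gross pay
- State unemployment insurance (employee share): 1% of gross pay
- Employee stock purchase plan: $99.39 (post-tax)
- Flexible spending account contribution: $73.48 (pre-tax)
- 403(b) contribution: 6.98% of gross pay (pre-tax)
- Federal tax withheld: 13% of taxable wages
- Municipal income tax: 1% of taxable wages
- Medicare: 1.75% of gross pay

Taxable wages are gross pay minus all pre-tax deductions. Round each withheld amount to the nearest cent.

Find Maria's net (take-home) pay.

403(b) contribution: $2199.70 × 0.0698 = $153.54
Flexible spending account contribution: $73.48
Pre-tax total = $153.54 + $73.48 = $227.02
Taxable wages = $2199.70 − $227.02 = $1972.68
State tax withheld: $1972.68 × 0.09 = $177.54
Municipal income tax: $1972.68 × 0.01 = $19.73
Federal tax withheld: $1972.68 × 0.13 = $256.45
State unemployment insurance (employee share): $2199.70 × 0.01 = $22.00
Medicare: $2199.70 × 0.0175 = $38.49
Social Security (OASDI): $2199.70 × 0.0739 = $162.56
Employee stock purchase plan: $99.39
Total deductions = $153.54 + $73.48 + $177.54 + $19.73 + $256.45 + $22.00 + $38.49 + $162.56 + $99.39 = $1003.18
Net pay = $2199.70 − $1003.18 = $1196.52

$1196.52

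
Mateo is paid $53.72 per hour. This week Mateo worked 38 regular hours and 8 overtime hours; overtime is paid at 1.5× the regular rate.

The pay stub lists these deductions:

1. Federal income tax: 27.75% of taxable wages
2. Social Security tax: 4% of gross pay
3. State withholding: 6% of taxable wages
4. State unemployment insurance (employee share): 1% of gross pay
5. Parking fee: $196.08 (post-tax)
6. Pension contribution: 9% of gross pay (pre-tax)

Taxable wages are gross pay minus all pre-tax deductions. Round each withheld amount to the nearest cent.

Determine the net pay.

$1,288.94

Regular pay: 38 × $53.72 = $2,041.36
Overtime pay: 8 × $53.72 × 1.5 = $644.64
Gross pay = $2,041.36 + $644.64 = $2,686.00
Pension contribution: $2,686.00 × 0.09 = $241.74
Taxable wages = $2,686.00 − $241.74 = $2,444.26
Federal income tax: $2,444.26 × 0.2775 = $678.28
State withholding: $2,444.26 × 0.06 = $146.66
Social Security tax: $2,686.00 × 0.04 = $107.44
State unemployment insurance (employee share): $2,686.00 × 0.01 = $26.86
Parking fee: $196.08
Total deductions = $241.74 + $678.28 + $146.66 + $107.44 + $26.86 + $196.08 = $1,397.06
Net pay = $2,686.00 − $1,397.06 = $1,288.94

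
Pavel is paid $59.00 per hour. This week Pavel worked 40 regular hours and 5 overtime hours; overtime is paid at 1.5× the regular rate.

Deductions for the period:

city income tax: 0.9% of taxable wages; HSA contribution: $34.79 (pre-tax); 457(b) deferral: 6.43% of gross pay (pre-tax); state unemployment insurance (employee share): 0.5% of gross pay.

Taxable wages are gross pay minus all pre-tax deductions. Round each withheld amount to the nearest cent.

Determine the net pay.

$2,550.21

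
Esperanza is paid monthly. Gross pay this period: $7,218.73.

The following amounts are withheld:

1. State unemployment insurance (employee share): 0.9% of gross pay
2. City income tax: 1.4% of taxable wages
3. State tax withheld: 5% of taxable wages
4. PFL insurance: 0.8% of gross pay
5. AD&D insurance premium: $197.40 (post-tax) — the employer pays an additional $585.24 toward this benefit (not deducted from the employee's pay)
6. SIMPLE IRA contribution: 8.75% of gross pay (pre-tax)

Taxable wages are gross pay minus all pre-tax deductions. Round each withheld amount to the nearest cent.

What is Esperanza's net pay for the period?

$5,845.40

SIMPLE IRA contribution: $7,218.73 × 0.0875 = $631.64
Taxable wages = $7,218.73 − $631.64 = $6,587.09
City income tax: $6,587.09 × 0.014 = $92.22
State tax withheld: $6,587.09 × 0.05 = $329.35
PFL insurance: $7,218.73 × 0.008 = $57.75
State unemployment insurance (employee share): $7,218.73 × 0.009 = $64.97
AD&D insurance premium: $197.40
(Employer's $585.24 toward AD&D insurance premium is not withheld from the employee.)
Total deductions = $631.64 + $92.22 + $329.35 + $57.75 + $64.97 + $197.40 = $1,373.33
Net pay = $7,218.73 − $1,373.33 = $5,845.40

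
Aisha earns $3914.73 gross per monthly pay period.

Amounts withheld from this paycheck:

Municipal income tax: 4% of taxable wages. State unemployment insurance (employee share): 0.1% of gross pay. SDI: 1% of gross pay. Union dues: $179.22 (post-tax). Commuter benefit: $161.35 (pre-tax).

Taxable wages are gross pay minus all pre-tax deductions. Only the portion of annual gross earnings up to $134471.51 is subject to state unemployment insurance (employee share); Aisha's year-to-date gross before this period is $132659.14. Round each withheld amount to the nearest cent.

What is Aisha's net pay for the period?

Commuter benefit: $161.35
Taxable wages = $3914.73 − $161.35 = $3753.38
Municipal income tax: $3753.38 × 0.04 = $150.14
State unemployment insurance (employee share): only $134471.51 − $132659.14 = $1812.37 of this check is subject → $1812.37 × 0.001 = $1.81
SDI: $3914.73 × 0.01 = $39.15
Union dues: $179.22
Total deductions = $161.35 + $150.14 + $1.81 + $39.15 + $179.22 = $531.67
Net pay = $3914.73 − $531.67 = $3383.06

$3383.06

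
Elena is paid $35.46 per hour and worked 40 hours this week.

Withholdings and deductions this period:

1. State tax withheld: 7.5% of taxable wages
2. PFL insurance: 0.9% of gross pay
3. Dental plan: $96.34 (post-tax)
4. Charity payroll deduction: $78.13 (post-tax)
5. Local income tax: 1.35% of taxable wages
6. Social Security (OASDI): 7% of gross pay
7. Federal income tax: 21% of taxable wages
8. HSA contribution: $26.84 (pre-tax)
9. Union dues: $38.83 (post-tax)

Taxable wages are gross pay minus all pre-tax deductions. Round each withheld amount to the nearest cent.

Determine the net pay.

$650.81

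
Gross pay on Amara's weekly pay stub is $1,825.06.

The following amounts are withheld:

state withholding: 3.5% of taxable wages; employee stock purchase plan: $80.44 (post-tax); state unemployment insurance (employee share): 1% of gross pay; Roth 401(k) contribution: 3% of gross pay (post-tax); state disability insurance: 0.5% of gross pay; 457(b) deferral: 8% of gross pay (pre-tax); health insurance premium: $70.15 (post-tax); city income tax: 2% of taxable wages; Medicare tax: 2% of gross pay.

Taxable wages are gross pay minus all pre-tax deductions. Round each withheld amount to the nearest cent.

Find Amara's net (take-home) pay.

457(b) deferral: $1,825.06 × 0.08 = $146.00
Taxable wages = $1,825.06 − $146.00 = $1,679.06
City income tax: $1,679.06 × 0.02 = $33.58
State withholding: $1,679.06 × 0.035 = $58.77
State unemployment insurance (employee share): $1,825.06 × 0.01 = $18.25
Medicare tax: $1,825.06 × 0.02 = $36.50
State disability insurance: $1,825.06 × 0.005 = $9.13
Roth 401(k) contribution: $1,825.06 × 0.03 = $54.75
Health insurance premium: $70.15
Employee stock purchase plan: $80.44
Total deductions = $146.00 + $33.58 + $58.77 + $18.25 + $36.50 + $9.13 + $54.75 + $70.15 + $80.44 = $507.57
Net pay = $1,825.06 − $507.57 = $1,317.49

$1,317.49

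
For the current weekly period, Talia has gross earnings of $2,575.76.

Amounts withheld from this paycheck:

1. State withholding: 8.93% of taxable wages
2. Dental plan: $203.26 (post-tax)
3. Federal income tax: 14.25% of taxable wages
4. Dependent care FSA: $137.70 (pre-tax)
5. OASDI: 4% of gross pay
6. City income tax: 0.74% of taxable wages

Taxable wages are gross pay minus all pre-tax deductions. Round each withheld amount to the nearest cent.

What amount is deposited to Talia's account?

$1,548.59

Dependent care FSA: $137.70
Taxable wages = $2,575.76 − $137.70 = $2,438.06
State withholding: $2,438.06 × 0.0893 = $217.72
Federal income tax: $2,438.06 × 0.1425 = $347.42
City income tax: $2,438.06 × 0.0074 = $18.04
OASDI: $2,575.76 × 0.04 = $103.03
Dental plan: $203.26
Total deductions = $137.70 + $217.72 + $347.42 + $18.04 + $103.03 + $203.26 = $1,027.17
Net pay = $2,575.76 − $1,027.17 = $1,548.59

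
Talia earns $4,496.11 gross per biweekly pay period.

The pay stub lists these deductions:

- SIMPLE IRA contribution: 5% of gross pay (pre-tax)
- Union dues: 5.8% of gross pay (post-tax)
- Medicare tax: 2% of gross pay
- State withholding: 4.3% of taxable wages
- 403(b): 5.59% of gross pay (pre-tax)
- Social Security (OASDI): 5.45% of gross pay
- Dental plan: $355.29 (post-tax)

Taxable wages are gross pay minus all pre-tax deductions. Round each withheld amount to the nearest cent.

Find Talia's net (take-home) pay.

SIMPLE IRA contribution: $4,496.11 × 0.05 = $224.81
403(b): $4,496.11 × 0.0559 = $251.33
Pre-tax total = $224.81 + $251.33 = $476.14
Taxable wages = $4,496.11 − $476.14 = $4,019.97
State withholding: $4,019.97 × 0.043 = $172.86
Social Security (OASDI): $4,496.11 × 0.0545 = $245.04
Medicare tax: $4,496.11 × 0.02 = $89.92
Union dues: $4,496.11 × 0.058 = $260.77
Dental plan: $355.29
Total deductions = $224.81 + $251.33 + $172.86 + $245.04 + $89.92 + $260.77 + $355.29 = $1,600.02
Net pay = $4,496.11 − $1,600.02 = $2,896.09

$2,896.09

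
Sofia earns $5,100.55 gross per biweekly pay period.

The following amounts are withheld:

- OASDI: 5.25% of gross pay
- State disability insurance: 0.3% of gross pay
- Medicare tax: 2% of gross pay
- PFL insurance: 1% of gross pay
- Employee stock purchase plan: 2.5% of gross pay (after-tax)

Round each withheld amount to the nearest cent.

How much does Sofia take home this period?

$4,536.94

State disability insurance: $5,100.55 × 0.003 = $15.30
Medicare tax: $5,100.55 × 0.02 = $102.01
PFL insurance: $5,100.55 × 0.01 = $51.01
OASDI: $5,100.55 × 0.0525 = $267.78
Employee stock purchase plan: $5,100.55 × 0.025 = $127.51
Total deductions = $15.30 + $102.01 + $51.01 + $267.78 + $127.51 = $563.61
Net pay = $5,100.55 − $563.61 = $4,536.94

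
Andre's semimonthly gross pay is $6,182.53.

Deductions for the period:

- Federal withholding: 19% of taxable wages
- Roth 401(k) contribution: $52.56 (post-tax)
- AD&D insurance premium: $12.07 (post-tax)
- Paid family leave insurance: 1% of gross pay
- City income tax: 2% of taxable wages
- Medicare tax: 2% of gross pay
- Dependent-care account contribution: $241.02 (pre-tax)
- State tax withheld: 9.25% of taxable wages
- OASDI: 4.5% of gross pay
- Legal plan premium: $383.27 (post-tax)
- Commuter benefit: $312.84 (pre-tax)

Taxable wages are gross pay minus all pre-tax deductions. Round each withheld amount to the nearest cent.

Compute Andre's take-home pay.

$3,014.41

Dependent-care account contribution: $241.02
Commuter benefit: $312.84
Pre-tax total = $241.02 + $312.84 = $553.86
Taxable wages = $6,182.53 − $553.86 = $5,628.67
Federal withholding: $5,628.67 × 0.19 = $1,069.45
City income tax: $5,628.67 × 0.02 = $112.57
State tax withheld: $5,628.67 × 0.0925 = $520.65
Medicare tax: $6,182.53 × 0.02 = $123.65
OASDI: $6,182.53 × 0.045 = $278.21
Paid family leave insurance: $6,182.53 × 0.01 = $61.83
Legal plan premium: $383.27
Roth 401(k) contribution: $52.56
AD&D insurance premium: $12.07
Total deductions = $241.02 + $312.84 + $1,069.45 + $112.57 + $520.65 + $123.65 + $278.21 + $61.83 + $383.27 + $52.56 + $12.07 = $3,168.12
Net pay = $6,182.53 − $3,168.12 = $3,014.41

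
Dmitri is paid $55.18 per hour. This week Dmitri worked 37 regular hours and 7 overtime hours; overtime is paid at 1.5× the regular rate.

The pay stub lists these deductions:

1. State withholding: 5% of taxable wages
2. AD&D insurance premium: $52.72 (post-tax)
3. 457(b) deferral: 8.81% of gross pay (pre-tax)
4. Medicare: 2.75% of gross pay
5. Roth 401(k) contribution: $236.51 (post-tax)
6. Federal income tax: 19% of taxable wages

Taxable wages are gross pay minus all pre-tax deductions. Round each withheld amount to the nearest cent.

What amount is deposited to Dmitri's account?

Regular pay: 37 × $55.18 = $2041.66
Overtime pay: 7 × $55.18 × 1.5 = $579.39
Gross pay = $2041.66 + $579.39 = $2621.05
457(b) deferral: $2621.05 × 0.0881 = $230.91
Taxable wages = $2621.05 − $230.91 = $2390.14
State withholding: $2390.14 × 0.05 = $119.51
Federal income tax: $2390.14 × 0.19 = $454.13
Medicare: $2621.05 × 0.0275 = $72.08
Roth 401(k) contribution: $236.51
AD&D insurance premium: $52.72
Total deductions = $230.91 + $119.51 + $454.13 + $72.08 + $236.51 + $52.72 = $1165.86
Net pay = $2621.05 − $1165.86 = $1455.19

$1455.19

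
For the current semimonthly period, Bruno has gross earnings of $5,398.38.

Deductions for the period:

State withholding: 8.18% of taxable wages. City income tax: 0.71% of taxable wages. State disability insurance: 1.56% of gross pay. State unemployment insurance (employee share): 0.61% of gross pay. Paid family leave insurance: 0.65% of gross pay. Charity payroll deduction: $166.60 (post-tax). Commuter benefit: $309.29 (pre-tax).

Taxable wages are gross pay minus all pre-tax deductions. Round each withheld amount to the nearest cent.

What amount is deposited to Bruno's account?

$4,317.84

Commuter benefit: $309.29
Taxable wages = $5,398.38 − $309.29 = $5,089.09
City income tax: $5,089.09 × 0.0071 = $36.13
State withholding: $5,089.09 × 0.0818 = $416.29
State unemployment insurance (employee share): $5,398.38 × 0.0061 = $32.93
State disability insurance: $5,398.38 × 0.0156 = $84.21
Paid family leave insurance: $5,398.38 × 0.0065 = $35.09
Charity payroll deduction: $166.60
Total deductions = $309.29 + $36.13 + $416.29 + $32.93 + $84.21 + $35.09 + $166.60 = $1,080.54
Net pay = $5,398.38 − $1,080.54 = $4,317.84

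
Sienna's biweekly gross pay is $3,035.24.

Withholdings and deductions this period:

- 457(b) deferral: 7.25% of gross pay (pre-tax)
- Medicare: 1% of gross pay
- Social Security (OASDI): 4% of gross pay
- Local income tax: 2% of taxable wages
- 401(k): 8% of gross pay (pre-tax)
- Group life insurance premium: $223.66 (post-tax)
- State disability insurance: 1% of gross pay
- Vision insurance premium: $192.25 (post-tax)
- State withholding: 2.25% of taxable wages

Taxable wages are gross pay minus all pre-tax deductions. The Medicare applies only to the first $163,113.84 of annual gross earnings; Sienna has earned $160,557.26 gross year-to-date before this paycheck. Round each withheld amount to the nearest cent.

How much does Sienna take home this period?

$1,869.80

401(k): $3,035.24 × 0.08 = $242.82
457(b) deferral: $3,035.24 × 0.0725 = $220.05
Pre-tax total = $242.82 + $220.05 = $462.87
Taxable wages = $3,035.24 − $462.87 = $2,572.37
Local income tax: $2,572.37 × 0.02 = $51.45
State withholding: $2,572.37 × 0.0225 = $57.88
Medicare: only $163,113.84 − $160,557.26 = $2,556.58 of this check is subject → $2,556.58 × 0.01 = $25.57
State disability insurance: $3,035.24 × 0.01 = $30.35
Social Security (OASDI): $3,035.24 × 0.04 = $121.41
Group life insurance premium: $223.66
Vision insurance premium: $192.25
Total deductions = $242.82 + $220.05 + $51.45 + $57.88 + $25.57 + $30.35 + $121.41 + $223.66 + $192.25 = $1,165.44
Net pay = $3,035.24 − $1,165.44 = $1,869.80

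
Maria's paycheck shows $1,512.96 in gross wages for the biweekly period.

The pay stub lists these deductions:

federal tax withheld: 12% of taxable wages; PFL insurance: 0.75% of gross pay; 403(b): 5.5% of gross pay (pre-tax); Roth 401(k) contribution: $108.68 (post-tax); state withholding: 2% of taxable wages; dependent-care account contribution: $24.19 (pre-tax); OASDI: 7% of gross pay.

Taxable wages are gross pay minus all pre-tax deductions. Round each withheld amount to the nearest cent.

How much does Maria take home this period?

403(b): $1,512.96 × 0.055 = $83.21
Dependent-care account contribution: $24.19
Pre-tax total = $83.21 + $24.19 = $107.40
Taxable wages = $1,512.96 − $107.40 = $1,405.56
Federal tax withheld: $1,405.56 × 0.12 = $168.67
State withholding: $1,405.56 × 0.02 = $28.11
PFL insurance: $1,512.96 × 0.0075 = $11.35
OASDI: $1,512.96 × 0.07 = $105.91
Roth 401(k) contribution: $108.68
Total deductions = $83.21 + $24.19 + $168.67 + $28.11 + $11.35 + $105.91 + $108.68 = $530.12
Net pay = $1,512.96 − $530.12 = $982.84

$982.84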